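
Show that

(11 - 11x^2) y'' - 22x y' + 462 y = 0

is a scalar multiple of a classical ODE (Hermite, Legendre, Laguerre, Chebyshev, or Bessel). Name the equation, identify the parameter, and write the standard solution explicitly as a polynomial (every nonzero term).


All three coefficients share the factor 11; dividing through by 11 gives  (1 - x^2) y'' - 2x y' + 42 y = 0.
This matches the Legendre equation (1 - x^2) y'' - 2x y' + n(n+1) y = 0 (note the -2x y' term) with n(n+1) = 42, so n = 6; the polynomial solution is P_6(x).
With y = sum_k a_k x^k, matching x^k gives (k+2)(k+1) a_{k+2} = [k(k+1) - n(n+1)] a_k = (k - 6)(k + 7) a_k. The right side vanishes at k = 6, so the series with the parity of 6 terminates at degree 6.
Standard normalization (P_n(1) = 1): leading coefficient (2n)!/(2^n (n!)^2) = 479001600/(64*518400) = 231/16, so a_6 = 231/16. Work downward with a_k = (k+1)(k+2) a_{k+2} / ((k - 6)(k + 7)):
  a_4 = (5)(6)(231/16) / ((4 - 6)(4 + 7)) = (3465/8)/(-22) = -315/16
  a_2 = (3)(4)(-315/16) / ((2 - 6)(2 + 7)) = (-945/4)/(-36) = 105/16
  a_0 = (1)(2)(105/16) / ((0 - 6)(0 + 7)) = (105/8)/(-42) = -5/16
Hence P_6(x) = 231 x^6/16 - 315 x^4/16 + 105 x^2/16 - 5/16.

P_6(x); series = 231 x^6/16 - 315 x^4/16 + 105 x^2/16 - 5/16


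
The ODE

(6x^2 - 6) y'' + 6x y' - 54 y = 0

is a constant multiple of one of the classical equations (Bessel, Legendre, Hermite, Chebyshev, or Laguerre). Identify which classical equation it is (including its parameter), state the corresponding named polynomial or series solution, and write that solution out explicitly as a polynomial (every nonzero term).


All three coefficients share the factor -6; dividing through by -6 gives  (1 - x^2) y'' - x y' + 9 y = 0.
This matches the Chebyshev equation (1 - x^2) y'' - x y' + n^2 y = 0 (note the -x y' term, not -2x y') with n^2 = 9, so n = 3; the polynomial solution is T_3(x).
With y = sum_k a_k x^k, matching x^k gives (k+2)(k+1) a_{k+2} = (k^2 - n^2) a_k = (k - 3)(k + 3) a_k. The right side vanishes at k = 3, so the series with the parity of 3 terminates at degree 3.
Standard normalization: leading coefficient of T_n is 2^(n-1), so a_3 = 2^2 = 4. Work downward with a_k = (k+1)(k+2) a_{k+2} / ((k - 3)(k + 3)):
  a_1 = (2)(3)(4) / ((1 - 3)(1 + 3)) = 24/(-8) = -3
Hence T_3(x) = 4 x^3 - 3 x.

T_3(x); series = 4 x^3 - 3 x


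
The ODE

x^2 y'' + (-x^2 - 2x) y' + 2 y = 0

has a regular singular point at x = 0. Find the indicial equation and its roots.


Divide by x^2 to reach normal form y'' + P_1(x) y' + P_2(x) y = 0 with P_1(x) = -1 - 2/x and P_2(x) = 2/x^2.
x = 0 is a singular point because the y'-coefficient -1 - 2/x has a pole at x = 0 and the y-coefficient 2/x^2 has a pole at x = 0.
It is a regular singular point because x P_1(x) = p(x) = -x - 2 and x^2 P_2(x) = q(x) = 2 are polynomials, hence analytic at x = 0.
p(0) = -2,  q(0) = 2.
Indicial equation: r(r-1) + p(0) r + q(0) = 0, i.e. r^2 + (p(0) - 1) r + q(0) = 0, i.e. r^2 - 3 r + 2 = 0.
Discriminant: (-3)^2 - 4(2) = 1, so r = (3 ± 1)/2.
Solving: r_1 = 2, r_2 = 1.

indicial: r^2 - 3 r + 2 = 0; roots r_1 = 2, r_2 = 1


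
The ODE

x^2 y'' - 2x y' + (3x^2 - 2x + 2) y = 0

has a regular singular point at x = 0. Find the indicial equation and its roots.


Divide by x^2 to reach normal form y'' + P_1(x) y' + P_2(x) y = 0 with P_1(x) = -2/x and P_2(x) = 3 - 2/x + 2/x^2.
x = 0 is a singular point because the y'-coefficient -2/x has a pole at x = 0 and the y-coefficient 3 - 2/x + 2/x^2 has a pole at x = 0.
It is a regular singular point because x P_1(x) = p(x) = -2 and x^2 P_2(x) = q(x) = 3x^2 - 2x + 2 are polynomials, hence analytic at x = 0.
p(0) = -2,  q(0) = 2.
Indicial equation: r(r-1) + p(0) r + q(0) = 0, i.e. r^2 + (p(0) - 1) r + q(0) = 0, i.e. r^2 - 3 r + 2 = 0.
Discriminant: (-3)^2 - 4(2) = 1, so r = (3 ± 1)/2.
Solving: r_1 = 2, r_2 = 1.

indicial: r^2 - 3 r + 2 = 0; roots r_1 = 2, r_2 = 1


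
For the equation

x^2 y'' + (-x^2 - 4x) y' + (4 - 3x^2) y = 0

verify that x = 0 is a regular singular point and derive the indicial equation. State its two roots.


Divide by x^2 to reach normal form y'' + P_1(x) y' + P_2(x) y = 0 with P_1(x) = -1 - 4/x and P_2(x) = -3 + 4/x^2.
x = 0 is a singular point because the y'-coefficient -1 - 4/x has a pole at x = 0 and the y-coefficient -3 + 4/x^2 has a pole at x = 0.
It is a regular singular point because x P_1(x) = p(x) = -x - 4 and x^2 P_2(x) = q(x) = 4 - 3x^2 are polynomials, hence analytic at x = 0.
p(0) = -4,  q(0) = 4.
Indicial equation: r(r-1) + p(0) r + q(0) = 0, i.e. r^2 + (p(0) - 1) r + q(0) = 0, i.e. r^2 - 5 r + 4 = 0.
Discriminant: (-5)^2 - 4(4) = 9, so r = (5 ± 3)/2.
Solving: r_1 = 4, r_2 = 1.

indicial: r^2 - 5 r + 4 = 0; roots r_1 = 4, r_2 = 1


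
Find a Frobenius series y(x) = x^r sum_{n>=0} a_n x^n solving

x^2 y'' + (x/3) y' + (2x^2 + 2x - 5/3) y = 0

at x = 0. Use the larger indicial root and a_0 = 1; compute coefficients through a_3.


Write in Frobenius form y'' + (p(x)/x) y' + (q(x)/x^2) y = 0:
  p(x) = 1/3,  q(x) = 2x^2 + 2x - 5/3.
Indicial equation: r(r-1) + (1/3) r + (-5/3) = 0 -> roots r_1 = 5/3, r_2 = -1.
Take r = r_1 = 5/3. Let y(x) = x^r sum_{n>=0} a_n x^n with a_0 = 1.
Substitute y = x^r sum a_n x^n and match x^{r+n}. The recurrence is
  D(n) a_n + 2 a_{n-1} + 2 a_{n-2} = 0,  where D(n) = (r+n)(r+n-1) + (1/3)(r+n) + (-5/3).
  a_n = [-2 a_{n-1} - 2 a_{n-2}] / D(n).
Since the indicial polynomial factors as (r - r_1)(r - r_2), D(n) = (r_1 + n - r_1)(r_1 + n - r_2) = n(n + 8/3).
Evaluating step by step (a_0 = 1):
  n = 1: D(1) = 1(1 + 8/3) = 11/3; numerator = -2(1) = -2; a_1 = (-2)/(11/3) = -6/11
  n = 2: D(2) = 2(2 + 8/3) = 28/3; numerator = -2(-6/11) - 2(1) = -10/11; a_2 = (-10/11)/(28/3) = -15/154
  n = 3: D(3) = 3(3 + 8/3) = 17; numerator = -2(-15/154) - 2(-6/11) = 9/7; a_3 = (9/7)/(17) = 9/119

r = 5/3; a_0 = 1; a_1 = -6/11; a_2 = -15/154; a_3 = 9/119


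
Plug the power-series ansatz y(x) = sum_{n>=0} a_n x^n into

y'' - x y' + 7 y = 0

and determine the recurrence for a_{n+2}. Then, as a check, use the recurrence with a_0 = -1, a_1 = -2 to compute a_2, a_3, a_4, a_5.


Substitute y = sum_n a_n x^n.
y''(x) has coefficient (n+2)(n+1) a_{n+2} at x^n;
-x y'(x) has coefficient -n a_n at x^n (shift);
7 y(x) has coefficient 7 a_n at x^n.
Matching x^n: (n+2)(n+1) a_{n+2} + (-n + 7) a_n = 0.
Thus a_{n+2} = (n - 7) / ((n+1)(n+2)) * a_n.

Check with a_0 = -1, a_1 = -2 (apply the recurrence for n = 0, 1, 2, 3): a_0 = -1, a_1 = -2, a_2 = 7/2, a_3 = 2, a_4 = -35/24, a_5 = -2/5.

a_(n+2) = (n - 7) / ((n+1)(n+2)) * a_n; check: a_0 = -1, a_1 = -2, a_2 = 7/2, a_3 = 2, a_4 = -35/24, a_5 = -2/5


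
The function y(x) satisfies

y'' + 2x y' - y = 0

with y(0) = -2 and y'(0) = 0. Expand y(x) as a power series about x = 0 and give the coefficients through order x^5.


Ansatz: y(x) = sum_{n>=0} a_n x^n, so y'(x) = sum_{n>=1} n a_n x^(n-1) and y''(x) = sum_{n>=2} n(n-1) a_n x^(n-2).
Substitute into P(x) y'' + Q(x) y' + R(x) y = 0 with P(x) = 1, Q(x) = 2x, R(x) = -1, and match powers of x.
Initial conditions: a_0 = -2, a_1 = 0.
Setting the coefficient of each power of x to zero and solving order by order (substituting the coefficients already found):
  x^0: 2 a_2 - a_0 = 0  ->  2 a_2 = a_0 = -2  ->  a_2 = -1
  x^1: 6 a_3 + a_1 = 0  ->  6 a_3 = -a_1 = 0  ->  a_3 = 0
  x^2: 12 a_4 + 3 a_2 = 0  ->  12 a_4 = -3 a_2 = 3  ->  a_4 = 1/4
  x^3: 20 a_5 + 5 a_3 = 0  ->  20 a_5 = -5 a_3 = 0  ->  a_5 = 0
Truncated series: y(x) = -2 - x^2 + (1/4) x^4 + O(x^6).

a_0 = -2; a_1 = 0; a_2 = -1; a_3 = 0; a_4 = 1/4; a_5 = 0


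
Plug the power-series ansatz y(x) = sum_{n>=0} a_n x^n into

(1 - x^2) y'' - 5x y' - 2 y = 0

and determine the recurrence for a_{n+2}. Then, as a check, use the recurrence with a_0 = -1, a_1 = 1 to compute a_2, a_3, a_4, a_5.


Substitute y = sum_n a_n x^n.
(1 - 1 x^2) y'' contributes (n+2)(n+1) a_{n+2} - n(n-1) a_n at x^n.
-5 x y'(x) contributes -5 n a_n at x^n.
-2 y(x) contributes -2 a_n at x^n.
Matching x^n: (n+2)(n+1) a_{n+2} + (-n(n-1) - 5 n - 2) a_n = 0.
Thus a_{n+2} = (n(n-1) + 5 n + 2) / ((n+1)(n+2)) * a_n.

Check with a_0 = -1, a_1 = 1 (apply the recurrence for n = 0, 1, 2, 3): a_0 = -1, a_1 = 1, a_2 = -1, a_3 = 7/6, a_4 = -7/6, a_5 = 161/120.

a_(n+2) = (n(n-1) + 5 n + 2) / ((n+1)(n+2)) * a_n; check: a_0 = -1, a_1 = 1, a_2 = -1, a_3 = 7/6, a_4 = -7/6, a_5 = 161/120


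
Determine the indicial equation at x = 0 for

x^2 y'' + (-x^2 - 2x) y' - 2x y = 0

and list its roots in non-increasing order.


Divide by x^2 to reach normal form y'' + P_1(x) y' + P_2(x) y = 0 with P_1(x) = -1 - 2/x and P_2(x) = -2/x.
x = 0 is a singular point because the y'-coefficient -1 - 2/x has a pole at x = 0 and the y-coefficient -2/x has a pole at x = 0.
It is a regular singular point because x P_1(x) = p(x) = -x - 2 and x^2 P_2(x) = q(x) = -2x are polynomials, hence analytic at x = 0.
p(0) = -2,  q(0) = 0.
Indicial equation: r(r-1) + p(0) r + q(0) = 0, i.e. r^2 + (p(0) - 1) r + q(0) = 0, i.e. r^2 - 3 r = 0.
Discriminant: (-3)^2 - 4(0) = 9, so r = (3 ± 3)/2.
Solving: r_1 = 3, r_2 = 0.

indicial: r^2 - 3 r = 0; roots r_1 = 3, r_2 = 0


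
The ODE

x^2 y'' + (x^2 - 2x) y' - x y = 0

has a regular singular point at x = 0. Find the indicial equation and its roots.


Divide by x^2 to reach normal form y'' + P_1(x) y' + P_2(x) y = 0 with P_1(x) = 1 - 2/x and P_2(x) = -1/x.
x = 0 is a singular point because the y'-coefficient 1 - 2/x has a pole at x = 0 and the y-coefficient -1/x has a pole at x = 0.
It is a regular singular point because x P_1(x) = p(x) = x - 2 and x^2 P_2(x) = q(x) = -x are polynomials, hence analytic at x = 0.
p(0) = -2,  q(0) = 0.
Indicial equation: r(r-1) + p(0) r + q(0) = 0, i.e. r^2 + (p(0) - 1) r + q(0) = 0, i.e. r^2 - 3 r = 0.
Discriminant: (-3)^2 - 4(0) = 9, so r = (3 ± 3)/2.
Solving: r_1 = 3, r_2 = 0.

indicial: r^2 - 3 r = 0; roots r_1 = 3, r_2 = 0


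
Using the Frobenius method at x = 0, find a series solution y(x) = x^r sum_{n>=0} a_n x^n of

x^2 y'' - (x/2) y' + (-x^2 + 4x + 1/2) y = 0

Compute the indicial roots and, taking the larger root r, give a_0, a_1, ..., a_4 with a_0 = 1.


Write in Frobenius form y'' + (p(x)/x) y' + (q(x)/x^2) y = 0:
  p(x) = -1/2,  q(x) = -x^2 + 4x + 1/2.
Indicial equation: r(r-1) + (-1/2) r + (1/2) = 0 -> roots r_1 = 1, r_2 = 1/2.
Take r = r_1 = 1. Let y(x) = x^r sum_{n>=0} a_n x^n with a_0 = 1.
Substitute y = x^r sum a_n x^n and match x^{r+n}. The recurrence is
  D(n) a_n + 4 a_{n-1} - 1 a_{n-2} = 0,  where D(n) = (r+n)(r+n-1) + (-1/2)(r+n) + (1/2).
  a_n = [-4 a_{n-1} + 1 a_{n-2}] / D(n).
Since the indicial polynomial factors as (r - r_1)(r - r_2), D(n) = (r_1 + n - r_1)(r_1 + n - r_2) = n(n + 1/2).
Evaluating step by step (a_0 = 1):
  n = 1: D(1) = 1(1 + 1/2) = 3/2; numerator = -4(1) = -4; a_1 = (-4)/(3/2) = -8/3
  n = 2: D(2) = 2(2 + 1/2) = 5; numerator = -4(-8/3) + 1(1) = 35/3; a_2 = (35/3)/(5) = 7/3
  n = 3: D(3) = 3(3 + 1/2) = 21/2; numerator = -4(7/3) + 1(-8/3) = -12; a_3 = (-12)/(21/2) = -8/7
  n = 4: D(4) = 4(4 + 1/2) = 18; numerator = -4(-8/7) + 1(7/3) = 145/21; a_4 = (145/21)/(18) = 145/378

r = 1; a_0 = 1; a_1 = -8/3; a_2 = 7/3; a_3 = -8/7; a_4 = 145/378


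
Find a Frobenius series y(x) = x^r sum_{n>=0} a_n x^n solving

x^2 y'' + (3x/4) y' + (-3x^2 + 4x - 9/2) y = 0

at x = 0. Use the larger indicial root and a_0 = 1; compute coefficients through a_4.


Write in Frobenius form y'' + (p(x)/x) y' + (q(x)/x^2) y = 0:
  p(x) = 3/4,  q(x) = -3x^2 + 4x - 9/2.
Indicial equation: r(r-1) + (3/4) r + (-9/2) = 0 -> roots r_1 = 9/4, r_2 = -2.
Take r = r_1 = 9/4. Let y(x) = x^r sum_{n>=0} a_n x^n with a_0 = 1.
Substitute y = x^r sum a_n x^n and match x^{r+n}. The recurrence is
  D(n) a_n + 4 a_{n-1} - 3 a_{n-2} = 0,  where D(n) = (r+n)(r+n-1) + (3/4)(r+n) + (-9/2).
  a_n = [-4 a_{n-1} + 3 a_{n-2}] / D(n).
Since the indicial polynomial factors as (r - r_1)(r - r_2), D(n) = (r_1 + n - r_1)(r_1 + n - r_2) = n(n + 17/4).
Evaluating step by step (a_0 = 1):
  n = 1: D(1) = 1(1 + 17/4) = 21/4; numerator = -4(1) = -4; a_1 = (-4)/(21/4) = -16/21
  n = 2: D(2) = 2(2 + 17/4) = 25/2; numerator = -4(-16/21) + 3(1) = 127/21; a_2 = (127/21)/(25/2) = 254/525
  n = 3: D(3) = 3(3 + 17/4) = 87/4; numerator = -4(254/525) + 3(-16/21) = -2216/525; a_3 = (-2216/525)/(87/4) = -8864/45675
  n = 4: D(4) = 4(4 + 17/4) = 33; numerator = -4(-8864/45675) + 3(254/525) = 4070/1827; a_4 = (4070/1827)/(33) = 370/5481

r = 9/4; a_0 = 1; a_1 = -16/21; a_2 = 254/525; a_3 = -8864/45675; a_4 = 370/5481


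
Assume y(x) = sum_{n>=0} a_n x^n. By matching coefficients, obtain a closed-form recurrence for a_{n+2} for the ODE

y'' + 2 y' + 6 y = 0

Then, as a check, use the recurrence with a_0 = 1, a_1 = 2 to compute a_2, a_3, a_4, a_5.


Substitute y = sum_n a_n x^n.
y''(x) has coefficient (n+2)(n+1) a_{n+2} at x^n;
2 y'(x) has coefficient 2 (n+1) a_{n+1} at x^n;
6 y(x) has coefficient 6 a_n at x^n.
Matching x^n: (n+2)(n+1) a_{n+2} + 2 (n+1) a_{n+1} + 6 a_n = 0.
Thus a_{n+2} = [-2 (n+1) a_{n+1} - 6 a_n] / ((n+1)(n+2)).

Check with a_0 = 1, a_1 = 2 (apply the recurrence for n = 0, 1, 2, 3): a_0 = 1, a_1 = 2, a_2 = -5, a_3 = 4/3, a_4 = 11/6, a_5 = -17/15.

a_(n+2) = [-2 (n+1) a_(n+1) - 6 a_n] / ((n+1)(n+2)); check: a_0 = 1, a_1 = 2, a_2 = -5, a_3 = 4/3, a_4 = 11/6, a_5 = -17/15


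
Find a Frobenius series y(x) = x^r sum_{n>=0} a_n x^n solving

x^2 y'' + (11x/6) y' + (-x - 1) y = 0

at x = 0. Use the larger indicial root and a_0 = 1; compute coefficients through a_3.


Write in Frobenius form y'' + (p(x)/x) y' + (q(x)/x^2) y = 0:
  p(x) = 11/6,  q(x) = -x - 1.
Indicial equation: r(r-1) + (11/6) r + (-1) = 0 -> roots r_1 = 2/3, r_2 = -3/2.
Take r = r_1 = 2/3. Let y(x) = x^r sum_{n>=0} a_n x^n with a_0 = 1.
Substitute y = x^r sum a_n x^n and match x^{r+n}. The recurrence is
  D(n) a_n - 1 a_{n-1} = 0,  where D(n) = (r+n)(r+n-1) + (11/6)(r+n) + (-1).
  a_n = 1 / D(n) * a_{n-1}.
Since the indicial polynomial factors as (r - r_1)(r - r_2), D(n) = (r_1 + n - r_1)(r_1 + n - r_2) = n(n + 13/6).
Evaluating step by step (a_0 = 1):
  n = 1: D(1) = 1(1 + 13/6) = 19/6; numerator = 1(1) = 1; a_1 = (1)/(19/6) = 6/19
  n = 2: D(2) = 2(2 + 13/6) = 25/3; numerator = 1(6/19) = 6/19; a_2 = (6/19)/(25/3) = 18/475
  n = 3: D(3) = 3(3 + 13/6) = 31/2; numerator = 1(18/475) = 18/475; a_3 = (18/475)/(31/2) = 36/14725

r = 2/3; a_0 = 1; a_1 = 6/19; a_2 = 18/475; a_3 = 36/14725


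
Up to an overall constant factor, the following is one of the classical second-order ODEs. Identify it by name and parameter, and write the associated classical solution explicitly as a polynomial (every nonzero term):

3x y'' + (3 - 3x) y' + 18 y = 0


All three coefficients share the factor 3; dividing through by 3 gives  x y'' + (1 - x) y' + 6 y = 0.
This matches the Laguerre equation x y'' + (1 - x) y' + n y = 0 with n = 6; the polynomial solution is L_6(x).
With y = sum_k a_k x^k, matching x^k gives (k+1)k a_{k+1} + (k+1) a_{k+1} - k a_k + n a_k = 0, i.e. (k+1)^2 a_{k+1} = (k - n) a_k = (k - 6) a_k. The right side vanishes at k = 6, so the series terminates at degree 6.
Standard normalization L_n(0) = 1 gives a_0 = 1. Work upward with a_{k+1} = (k - 6) a_k / (k+1)^2:
  a_1 = (0 - 6)(1) / 1^2 = -6/1 = -6
  a_2 = (1 - 6)(-6) / 2^2 = 30/4 = 15/2
  a_3 = (2 - 6)(15/2) / 3^2 = -30/9 = -10/3
  a_4 = (3 - 6)(-10/3) / 4^2 = 10/16 = 5/8
  a_5 = (4 - 6)(5/8) / 5^2 = (-5/4)/25 = -1/20
  a_6 = (5 - 6)(-1/20) / 6^2 = (1/20)/36 = 1/720
Hence L_6(x) = x^6/720 - x^5/20 + 5 x^4/8 - 10 x^3/3 + 15 x^2/2 - 6 x + 1.

L_6(x); series = x^6/720 - x^5/20 + 5 x^4/8 - 10 x^3/3 + 15 x^2/2 - 6 x + 1


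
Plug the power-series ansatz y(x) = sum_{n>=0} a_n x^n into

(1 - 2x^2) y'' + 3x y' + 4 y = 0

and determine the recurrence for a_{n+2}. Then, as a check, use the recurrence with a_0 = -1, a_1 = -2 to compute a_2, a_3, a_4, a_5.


Substitute y = sum_n a_n x^n.
(1 - 2 x^2) y'' contributes (n+2)(n+1) a_{n+2} - 2 n(n-1) a_n at x^n.
3 x y'(x) contributes 3 n a_n at x^n.
4 y(x) contributes 4 a_n at x^n.
Matching x^n: (n+2)(n+1) a_{n+2} + (-2 n(n-1) + 3 n + 4) a_n = 0.
Thus a_{n+2} = (2 n(n-1) - 3 n - 4) / ((n+1)(n+2)) * a_n.

Check with a_0 = -1, a_1 = -2 (apply the recurrence for n = 0, 1, 2, 3): a_0 = -1, a_1 = -2, a_2 = 2, a_3 = 7/3, a_4 = -1, a_5 = -7/60.

a_(n+2) = (2 n(n-1) - 3 n - 4) / ((n+1)(n+2)) * a_n; check: a_0 = -1, a_1 = -2, a_2 = 2, a_3 = 7/3, a_4 = -1, a_5 = -7/60


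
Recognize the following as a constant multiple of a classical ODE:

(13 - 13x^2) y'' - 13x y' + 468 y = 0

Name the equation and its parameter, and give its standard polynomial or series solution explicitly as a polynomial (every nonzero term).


All three coefficients share the factor 13; dividing through by 13 gives  (1 - x^2) y'' - x y' + 36 y = 0.
This matches the Chebyshev equation (1 - x^2) y'' - x y' + n^2 y = 0 (note the -x y' term, not -2x y') with n^2 = 36, so n = 6; the polynomial solution is T_6(x).
With y = sum_k a_k x^k, matching x^k gives (k+2)(k+1) a_{k+2} = (k^2 - n^2) a_k = (k - 6)(k + 6) a_k. The right side vanishes at k = 6, so the series with the parity of 6 terminates at degree 6.
Standard normalization: leading coefficient of T_n is 2^(n-1), so a_6 = 2^5 = 32. Work downward with a_k = (k+1)(k+2) a_{k+2} / ((k - 6)(k + 6)):
  a_4 = (5)(6)(32) / ((4 - 6)(4 + 6)) = 960/(-20) = -48
  a_2 = (3)(4)(-48) / ((2 - 6)(2 + 6)) = -576/(-32) = 18
  a_0 = (1)(2)(18) / ((0 - 6)(0 + 6)) = 36/(-36) = -1
Hence T_6(x) = 32 x^6 - 48 x^4 + 18 x^2 - 1.

T_6(x); series = 32 x^6 - 48 x^4 + 18 x^2 - 1


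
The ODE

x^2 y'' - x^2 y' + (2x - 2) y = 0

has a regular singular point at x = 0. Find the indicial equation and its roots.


Divide by x^2 to reach normal form y'' + P_1(x) y' + P_2(x) y = 0 with P_1(x) = -1 and P_2(x) = 2/x - 2/x^2.
x = 0 is a singular point because the y-coefficient 2/x - 2/x^2 has a pole at x = 0.
It is a regular singular point because x P_1(x) = p(x) = -x and x^2 P_2(x) = q(x) = 2x - 2 are polynomials, hence analytic at x = 0.
p(0) = 0,  q(0) = -2.
Indicial equation: r(r-1) + p(0) r + q(0) = 0, i.e. r^2 + (p(0) - 1) r + q(0) = 0, i.e. r^2 - 1 r - 2 = 0.
Discriminant: (-1)^2 - 4(-2) = 9, so r = (1 ± 3)/2.
Solving: r_1 = 2, r_2 = -1.

indicial: r^2 - 1 r - 2 = 0; roots r_1 = 2, r_2 = -1


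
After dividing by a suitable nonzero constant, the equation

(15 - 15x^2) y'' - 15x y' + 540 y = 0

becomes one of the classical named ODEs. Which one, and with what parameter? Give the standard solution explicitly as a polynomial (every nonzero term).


All three coefficients share the factor 15; dividing through by 15 gives  (1 - x^2) y'' - x y' + 36 y = 0.
This matches the Chebyshev equation (1 - x^2) y'' - x y' + n^2 y = 0 (note the -x y' term, not -2x y') with n^2 = 36, so n = 6; the polynomial solution is T_6(x).
With y = sum_k a_k x^k, matching x^k gives (k+2)(k+1) a_{k+2} = (k^2 - n^2) a_k = (k - 6)(k + 6) a_k. The right side vanishes at k = 6, so the series with the parity of 6 terminates at degree 6.
Standard normalization: leading coefficient of T_n is 2^(n-1), so a_6 = 2^5 = 32. Work downward with a_k = (k+1)(k+2) a_{k+2} / ((k - 6)(k + 6)):
  a_4 = (5)(6)(32) / ((4 - 6)(4 + 6)) = 960/(-20) = -48
  a_2 = (3)(4)(-48) / ((2 - 6)(2 + 6)) = -576/(-32) = 18
  a_0 = (1)(2)(18) / ((0 - 6)(0 + 6)) = 36/(-36) = -1
Hence T_6(x) = 32 x^6 - 48 x^4 + 18 x^2 - 1.

T_6(x); series = 32 x^6 - 48 x^4 + 18 x^2 - 1


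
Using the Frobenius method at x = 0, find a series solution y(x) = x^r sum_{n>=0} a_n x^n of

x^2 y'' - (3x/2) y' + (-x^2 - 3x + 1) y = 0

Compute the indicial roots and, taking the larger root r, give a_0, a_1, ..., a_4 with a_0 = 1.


Write in Frobenius form y'' + (p(x)/x) y' + (q(x)/x^2) y = 0:
  p(x) = -3/2,  q(x) = -x^2 - 3x + 1.
Indicial equation: r(r-1) + (-3/2) r + (1) = 0 -> roots r_1 = 2, r_2 = 1/2.
Take r = r_1 = 2. Let y(x) = x^r sum_{n>=0} a_n x^n with a_0 = 1.
Substitute y = x^r sum a_n x^n and match x^{r+n}. The recurrence is
  D(n) a_n - 3 a_{n-1} - 1 a_{n-2} = 0,  where D(n) = (r+n)(r+n-1) + (-3/2)(r+n) + (1).
  a_n = [3 a_{n-1} + 1 a_{n-2}] / D(n).
Since the indicial polynomial factors as (r - r_1)(r - r_2), D(n) = (r_1 + n - r_1)(r_1 + n - r_2) = n(n + 3/2).
Evaluating step by step (a_0 = 1):
  n = 1: D(1) = 1(1 + 3/2) = 5/2; numerator = 3(1) = 3; a_1 = (3)/(5/2) = 6/5
  n = 2: D(2) = 2(2 + 3/2) = 7; numerator = 3(6/5) + 1(1) = 23/5; a_2 = (23/5)/(7) = 23/35
  n = 3: D(3) = 3(3 + 3/2) = 27/2; numerator = 3(23/35) + 1(6/5) = 111/35; a_3 = (111/35)/(27/2) = 74/315
  n = 4: D(4) = 4(4 + 3/2) = 22; numerator = 3(74/315) + 1(23/35) = 143/105; a_4 = (143/105)/(22) = 13/210

r = 2; a_0 = 1; a_1 = 6/5; a_2 = 23/35; a_3 = 74/315; a_4 = 13/210


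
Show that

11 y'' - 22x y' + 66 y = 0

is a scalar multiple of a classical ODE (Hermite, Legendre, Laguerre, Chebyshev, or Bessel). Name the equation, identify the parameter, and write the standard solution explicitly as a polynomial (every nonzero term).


All three coefficients share the factor 11; dividing through by 11 gives  y'' - 2x y' + 6 y = 0.
This matches the Hermite equation y'' - 2x y' + 2n y = 0 with 2n = 6, so n = 3; the polynomial solution is H_3(x).
With y = sum_k a_k x^k, matching x^k gives (k+2)(k+1) a_{k+2} = 2(k - n) a_k = 2(k - 3) a_k. The right side vanishes at k = 3, so the series with the parity of 3 terminates at degree 3.
Standard normalization: leading coefficient of H_n is 2^n, so a_3 = 2^3 = 8. Work downward with a_k = (k+1)(k+2) a_{k+2} / (2(k - n)):
  a_1 = (2)(3)(8) / (2(1 - 3)) = 48/(-4) = -12
Hence H_3(x) = 8 x^3 - 12 x.

H_3(x); series = 8 x^3 - 12 x


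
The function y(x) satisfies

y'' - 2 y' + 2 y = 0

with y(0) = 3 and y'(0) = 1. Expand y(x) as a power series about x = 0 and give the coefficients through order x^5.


Ansatz: y(x) = sum_{n>=0} a_n x^n, so y'(x) = sum_{n>=1} n a_n x^(n-1) and y''(x) = sum_{n>=2} n(n-1) a_n x^(n-2).
Substitute into P(x) y'' + Q(x) y' + R(x) y = 0 with P(x) = 1, Q(x) = -2, R(x) = 2, and match powers of x.
Initial conditions: a_0 = 3, a_1 = 1.
Setting the coefficient of each power of x to zero and solving order by order (substituting the coefficients already found):
  x^0: 2 a_2 - 2 a_1 + 2 a_0 = 0  ->  2 a_2 = 2 a_1 - 2 a_0 = -4  ->  a_2 = -2
  x^1: 6 a_3 - 4 a_2 + 2 a_1 = 0  ->  6 a_3 = 4 a_2 - 2 a_1 = -10  ->  a_3 = -5/3
  x^2: 12 a_4 - 6 a_3 + 2 a_2 = 0  ->  12 a_4 = 6 a_3 - 2 a_2 = -6  ->  a_4 = -1/2
  x^3: 20 a_5 - 8 a_4 + 2 a_3 = 0  ->  20 a_5 = 8 a_4 - 2 a_3 = -2/3  ->  a_5 = -1/30
Truncated series: y(x) = 3 + x - 2 x^2 - (5/3) x^3 - (1/2) x^4 - (1/30) x^5 + O(x^6).

a_0 = 3; a_1 = 1; a_2 = -2; a_3 = -5/3; a_4 = -1/2; a_5 = -1/30


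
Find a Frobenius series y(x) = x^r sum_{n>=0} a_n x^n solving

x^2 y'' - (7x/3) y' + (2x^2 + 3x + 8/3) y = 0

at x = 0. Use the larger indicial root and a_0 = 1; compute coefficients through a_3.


Write in Frobenius form y'' + (p(x)/x) y' + (q(x)/x^2) y = 0:
  p(x) = -7/3,  q(x) = 2x^2 + 3x + 8/3.
Indicial equation: r(r-1) + (-7/3) r + (8/3) = 0 -> roots r_1 = 2, r_2 = 4/3.
Take r = r_1 = 2. Let y(x) = x^r sum_{n>=0} a_n x^n with a_0 = 1.
Substitute y = x^r sum a_n x^n and match x^{r+n}. The recurrence is
  D(n) a_n + 3 a_{n-1} + 2 a_{n-2} = 0,  where D(n) = (r+n)(r+n-1) + (-7/3)(r+n) + (8/3).
  a_n = [-3 a_{n-1} - 2 a_{n-2}] / D(n).
Since the indicial polynomial factors as (r - r_1)(r - r_2), D(n) = (r_1 + n - r_1)(r_1 + n - r_2) = n(n + 2/3).
Evaluating step by step (a_0 = 1):
  n = 1: D(1) = 1(1 + 2/3) = 5/3; numerator = -3(1) = -3; a_1 = (-3)/(5/3) = -9/5
  n = 2: D(2) = 2(2 + 2/3) = 16/3; numerator = -3(-9/5) - 2(1) = 17/5; a_2 = (17/5)/(16/3) = 51/80
  n = 3: D(3) = 3(3 + 2/3) = 11; numerator = -3(51/80) - 2(-9/5) = 27/16; a_3 = (27/16)/(11) = 27/176

r = 2; a_0 = 1; a_1 = -9/5; a_2 = 51/80; a_3 = 27/176


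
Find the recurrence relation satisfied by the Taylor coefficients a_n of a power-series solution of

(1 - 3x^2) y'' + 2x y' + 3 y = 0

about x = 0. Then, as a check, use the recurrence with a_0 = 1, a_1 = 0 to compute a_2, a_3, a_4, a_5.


Substitute y = sum_n a_n x^n.
(1 - 3 x^2) y'' contributes (n+2)(n+1) a_{n+2} - 3 n(n-1) a_n at x^n.
2 x y'(x) contributes 2 n a_n at x^n.
3 y(x) contributes 3 a_n at x^n.
Matching x^n: (n+2)(n+1) a_{n+2} + (-3 n(n-1) + 2 n + 3) a_n = 0.
Thus a_{n+2} = (3 n(n-1) - 2 n - 3) / ((n+1)(n+2)) * a_n.

Check with a_0 = 1, a_1 = 0 (apply the recurrence for n = 0, 1, 2, 3): a_0 = 1, a_1 = 0, a_2 = -3/2, a_3 = 0, a_4 = 1/8, a_5 = 0.

a_(n+2) = (3 n(n-1) - 2 n - 3) / ((n+1)(n+2)) * a_n; check: a_0 = 1, a_1 = 0, a_2 = -3/2, a_3 = 0, a_4 = 1/8, a_5 = 0


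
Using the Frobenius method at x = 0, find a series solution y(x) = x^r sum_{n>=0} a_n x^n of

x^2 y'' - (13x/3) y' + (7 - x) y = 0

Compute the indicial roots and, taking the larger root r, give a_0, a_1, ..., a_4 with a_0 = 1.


Write in Frobenius form y'' + (p(x)/x) y' + (q(x)/x^2) y = 0:
  p(x) = -13/3,  q(x) = 7 - x.
Indicial equation: r(r-1) + (-13/3) r + (7) = 0 -> roots r_1 = 3, r_2 = 7/3.
Take r = r_1 = 3. Let y(x) = x^r sum_{n>=0} a_n x^n with a_0 = 1.
Substitute y = x^r sum a_n x^n and match x^{r+n}. The recurrence is
  D(n) a_n - 1 a_{n-1} = 0,  where D(n) = (r+n)(r+n-1) + (-13/3)(r+n) + (7).
  a_n = 1 / D(n) * a_{n-1}.
Since the indicial polynomial factors as (r - r_1)(r - r_2), D(n) = (r_1 + n - r_1)(r_1 + n - r_2) = n(n + 2/3).
Evaluating step by step (a_0 = 1):
  n = 1: D(1) = 1(1 + 2/3) = 5/3; numerator = 1(1) = 1; a_1 = (1)/(5/3) = 3/5
  n = 2: D(2) = 2(2 + 2/3) = 16/3; numerator = 1(3/5) = 3/5; a_2 = (3/5)/(16/3) = 9/80
  n = 3: D(3) = 3(3 + 2/3) = 11; numerator = 1(9/80) = 9/80; a_3 = (9/80)/(11) = 9/880
  n = 4: D(4) = 4(4 + 2/3) = 56/3; numerator = 1(9/880) = 9/880; a_4 = (9/880)/(56/3) = 27/49280

r = 3; a_0 = 1; a_1 = 3/5; a_2 = 9/80; a_3 = 9/880; a_4 = 27/49280


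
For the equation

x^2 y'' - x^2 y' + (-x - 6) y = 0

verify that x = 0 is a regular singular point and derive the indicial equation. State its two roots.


Divide by x^2 to reach normal form y'' + P_1(x) y' + P_2(x) y = 0 with P_1(x) = -1 and P_2(x) = -1/x - 6/x^2.
x = 0 is a singular point because the y-coefficient -1/x - 6/x^2 has a pole at x = 0.
It is a regular singular point because x P_1(x) = p(x) = -x and x^2 P_2(x) = q(x) = -x - 6 are polynomials, hence analytic at x = 0.
p(0) = 0,  q(0) = -6.
Indicial equation: r(r-1) + p(0) r + q(0) = 0, i.e. r^2 + (p(0) - 1) r + q(0) = 0, i.e. r^2 - 1 r - 6 = 0.
Discriminant: (-1)^2 - 4(-6) = 25, so r = (1 ± 5)/2.
Solving: r_1 = 3, r_2 = -2.

indicial: r^2 - 1 r - 6 = 0; roots r_1 = 3, r_2 = -2


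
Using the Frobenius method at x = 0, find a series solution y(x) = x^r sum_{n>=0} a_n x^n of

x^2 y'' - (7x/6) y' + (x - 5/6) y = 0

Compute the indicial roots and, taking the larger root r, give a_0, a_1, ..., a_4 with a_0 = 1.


Write in Frobenius form y'' + (p(x)/x) y' + (q(x)/x^2) y = 0:
  p(x) = -7/6,  q(x) = x - 5/6.
Indicial equation: r(r-1) + (-7/6) r + (-5/6) = 0 -> roots r_1 = 5/2, r_2 = -1/3.
Take r = r_1 = 5/2. Let y(x) = x^r sum_{n>=0} a_n x^n with a_0 = 1.
Substitute y = x^r sum a_n x^n and match x^{r+n}. The recurrence is
  D(n) a_n + 1 a_{n-1} = 0,  where D(n) = (r+n)(r+n-1) + (-7/6)(r+n) + (-5/6).
  a_n = -1 / D(n) * a_{n-1}.
Since the indicial polynomial factors as (r - r_1)(r - r_2), D(n) = (r_1 + n - r_1)(r_1 + n - r_2) = n(n + 17/6).
Evaluating step by step (a_0 = 1):
  n = 1: D(1) = 1(1 + 17/6) = 23/6; numerator = -1(1) = -1; a_1 = (-1)/(23/6) = -6/23
  n = 2: D(2) = 2(2 + 17/6) = 29/3; numerator = -1(-6/23) = 6/23; a_2 = (6/23)/(29/3) = 18/667
  n = 3: D(3) = 3(3 + 17/6) = 35/2; numerator = -1(18/667) = -18/667; a_3 = (-18/667)/(35/2) = -36/23345
  n = 4: D(4) = 4(4 + 17/6) = 82/3; numerator = -1(-36/23345) = 36/23345; a_4 = (36/23345)/(82/3) = 54/957145

r = 5/2; a_0 = 1; a_1 = -6/23; a_2 = 18/667; a_3 = -36/23345; a_4 = 54/957145


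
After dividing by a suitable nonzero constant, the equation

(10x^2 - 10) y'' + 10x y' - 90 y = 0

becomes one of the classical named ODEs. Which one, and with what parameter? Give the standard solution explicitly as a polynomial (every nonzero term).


All three coefficients share the factor -10; dividing through by -10 gives  (1 - x^2) y'' - x y' + 9 y = 0.
This matches the Chebyshev equation (1 - x^2) y'' - x y' + n^2 y = 0 (note the -x y' term, not -2x y') with n^2 = 9, so n = 3; the polynomial solution is T_3(x).
With y = sum_k a_k x^k, matching x^k gives (k+2)(k+1) a_{k+2} = (k^2 - n^2) a_k = (k - 3)(k + 3) a_k. The right side vanishes at k = 3, so the series with the parity of 3 terminates at degree 3.
Standard normalization: leading coefficient of T_n is 2^(n-1), so a_3 = 2^2 = 4. Work downward with a_k = (k+1)(k+2) a_{k+2} / ((k - 3)(k + 3)):
  a_1 = (2)(3)(4) / ((1 - 3)(1 + 3)) = 24/(-8) = -3
Hence T_3(x) = 4 x^3 - 3 x.

T_3(x); series = 4 x^3 - 3 x


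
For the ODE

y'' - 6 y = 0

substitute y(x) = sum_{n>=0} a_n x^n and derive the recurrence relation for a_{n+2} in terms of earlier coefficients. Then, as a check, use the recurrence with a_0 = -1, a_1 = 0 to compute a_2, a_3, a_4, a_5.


Substitute y = sum_n a_n x^n into y'' + (const) y = 0.
y''(x) = sum_{n>=0} (n+2)(n+1) a_{n+2} x^n.
The ODE becomes sum_n [(n+2)(n+1) a_{n+2} - 6 a_n] x^n = 0.
Setting each coefficient to zero gives the recurrence:
  (n+2)(n+1) a_{n+2} - 6 a_n = 0,
  a_{n+2} = 6 / ((n+1)(n+2)) a_n.

Check with a_0 = -1, a_1 = 0 (apply the recurrence for n = 0, 1, 2, 3): a_0 = -1, a_1 = 0, a_2 = -3, a_3 = 0, a_4 = -3/2, a_5 = 0.

a_{n+2} = 6/((n+1)(n+2)) * a_n; check: a_0 = -1, a_1 = 0, a_2 = -3, a_3 = 0, a_4 = -3/2, a_5 = 0


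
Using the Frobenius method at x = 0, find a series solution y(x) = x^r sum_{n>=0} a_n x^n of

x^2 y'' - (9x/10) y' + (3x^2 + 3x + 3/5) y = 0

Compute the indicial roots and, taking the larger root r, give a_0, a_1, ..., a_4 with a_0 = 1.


Write in Frobenius form y'' + (p(x)/x) y' + (q(x)/x^2) y = 0:
  p(x) = -9/10,  q(x) = 3x^2 + 3x + 3/5.
Indicial equation: r(r-1) + (-9/10) r + (3/5) = 0 -> roots r_1 = 3/2, r_2 = 2/5.
Take r = r_1 = 3/2. Let y(x) = x^r sum_{n>=0} a_n x^n with a_0 = 1.
Substitute y = x^r sum a_n x^n and match x^{r+n}. The recurrence is
  D(n) a_n + 3 a_{n-1} + 3 a_{n-2} = 0,  where D(n) = (r+n)(r+n-1) + (-9/10)(r+n) + (3/5).
  a_n = [-3 a_{n-1} - 3 a_{n-2}] / D(n).
Since the indicial polynomial factors as (r - r_1)(r - r_2), D(n) = (r_1 + n - r_1)(r_1 + n - r_2) = n(n + 11/10).
Evaluating step by step (a_0 = 1):
  n = 1: D(1) = 1(1 + 11/10) = 21/10; numerator = -3(1) = -3; a_1 = (-3)/(21/10) = -10/7
  n = 2: D(2) = 2(2 + 11/10) = 31/5; numerator = -3(-10/7) - 3(1) = 9/7; a_2 = (9/7)/(31/5) = 45/217
  n = 3: D(3) = 3(3 + 11/10) = 123/10; numerator = -3(45/217) - 3(-10/7) = 795/217; a_3 = (795/217)/(123/10) = 2650/8897
  n = 4: D(4) = 4(4 + 11/10) = 102/5; numerator = -3(2650/8897) - 3(45/217) = -435/287; a_4 = (-435/287)/(102/5) = -725/9758

r = 3/2; a_0 = 1; a_1 = -10/7; a_2 = 45/217; a_3 = 2650/8897; a_4 = -725/9758


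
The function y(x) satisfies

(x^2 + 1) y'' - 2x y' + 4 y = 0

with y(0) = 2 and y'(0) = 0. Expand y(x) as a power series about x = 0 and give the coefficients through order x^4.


Ansatz: y(x) = sum_{n>=0} a_n x^n, so y'(x) = sum_{n>=1} n a_n x^(n-1) and y''(x) = sum_{n>=2} n(n-1) a_n x^(n-2).
Substitute into P(x) y'' + Q(x) y' + R(x) y = 0 with P(x) = x^2 + 1, Q(x) = -2x, R(x) = 4, and match powers of x.
Initial conditions: a_0 = 2, a_1 = 0.
Setting the coefficient of each power of x to zero and solving order by order (substituting the coefficients already found):
  x^0: 2 a_2 + 4 a_0 = 0  ->  2 a_2 = -4 a_0 = -8  ->  a_2 = -4
  x^1: 6 a_3 + 2 a_1 = 0  ->  6 a_3 = -2 a_1 = 0  ->  a_3 = 0
  x^2: 12 a_4 + 2 a_2 = 0  ->  12 a_4 = -2 a_2 = 8  ->  a_4 = 2/3
Truncated series: y(x) = 2 - 4 x^2 + (2/3) x^4 + O(x^5).

a_0 = 2; a_1 = 0; a_2 = -4; a_3 = 0; a_4 = 2/3


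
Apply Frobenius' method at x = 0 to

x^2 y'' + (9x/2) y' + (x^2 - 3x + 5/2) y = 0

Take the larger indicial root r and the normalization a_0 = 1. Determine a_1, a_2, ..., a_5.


Write in Frobenius form y'' + (p(x)/x) y' + (q(x)/x^2) y = 0:
  p(x) = 9/2,  q(x) = x^2 - 3x + 5/2.
Indicial equation: r(r-1) + (9/2) r + (5/2) = 0 -> roots r_1 = -1, r_2 = -5/2.
Take r = r_1 = -1. Let y(x) = x^r sum_{n>=0} a_n x^n with a_0 = 1.
Substitute y = x^r sum a_n x^n and match x^{r+n}. The recurrence is
  D(n) a_n - 3 a_{n-1} + 1 a_{n-2} = 0,  where D(n) = (r+n)(r+n-1) + (9/2)(r+n) + (5/2).
  a_n = [3 a_{n-1} - 1 a_{n-2}] / D(n).
Since the indicial polynomial factors as (r - r_1)(r - r_2), D(n) = (r_1 + n - r_1)(r_1 + n - r_2) = n(n + 3/2).
Evaluating step by step (a_0 = 1):
  n = 1: D(1) = 1(1 + 3/2) = 5/2; numerator = 3(1) = 3; a_1 = (3)/(5/2) = 6/5
  n = 2: D(2) = 2(2 + 3/2) = 7; numerator = 3(6/5) - 1(1) = 13/5; a_2 = (13/5)/(7) = 13/35
  n = 3: D(3) = 3(3 + 3/2) = 27/2; numerator = 3(13/35) - 1(6/5) = -3/35; a_3 = (-3/35)/(27/2) = -2/315
  n = 4: D(4) = 4(4 + 3/2) = 22; numerator = 3(-2/315) - 1(13/35) = -41/105; a_4 = (-41/105)/(22) = -41/2310
  n = 5: D(5) = 5(5 + 3/2) = 65/2; numerator = 3(-41/2310) - 1(-2/315) = -65/1386; a_5 = (-65/1386)/(65/2) = -1/693

r = -1; a_0 = 1; a_1 = 6/5; a_2 = 13/35; a_3 = -2/315; a_4 = -41/2310; a_5 = -1/693


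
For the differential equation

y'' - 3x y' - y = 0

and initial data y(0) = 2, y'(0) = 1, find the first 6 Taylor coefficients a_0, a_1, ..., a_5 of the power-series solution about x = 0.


Ansatz: y(x) = sum_{n>=0} a_n x^n, so y'(x) = sum_{n>=1} n a_n x^(n-1) and y''(x) = sum_{n>=2} n(n-1) a_n x^(n-2).
Substitute into P(x) y'' + Q(x) y' + R(x) y = 0 with P(x) = 1, Q(x) = -3x, R(x) = -1, and match powers of x.
Initial conditions: a_0 = 2, a_1 = 1.
Setting the coefficient of each power of x to zero and solving order by order (substituting the coefficients already found):
  x^0: 2 a_2 - a_0 = 0  ->  2 a_2 = a_0 = 2  ->  a_2 = 1
  x^1: 6 a_3 - 4 a_1 = 0  ->  6 a_3 = 4 a_1 = 4  ->  a_3 = 2/3
  x^2: 12 a_4 - 7 a_2 = 0  ->  12 a_4 = 7 a_2 = 7  ->  a_4 = 7/12
  x^3: 20 a_5 - 10 a_3 = 0  ->  20 a_5 = 10 a_3 = 20/3  ->  a_5 = 1/3
Truncated series: y(x) = 2 + x + x^2 + (2/3) x^3 + (7/12) x^4 + (1/3) x^5 + O(x^6).

a_0 = 2; a_1 = 1; a_2 = 1; a_3 = 2/3; a_4 = 7/12; a_5 = 1/3


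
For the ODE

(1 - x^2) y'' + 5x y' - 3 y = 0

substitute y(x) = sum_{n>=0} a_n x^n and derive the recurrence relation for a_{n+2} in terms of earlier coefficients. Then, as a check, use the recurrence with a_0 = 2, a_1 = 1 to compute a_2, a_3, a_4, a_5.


Substitute y = sum_n a_n x^n.
(1 - 1 x^2) y'' contributes (n+2)(n+1) a_{n+2} - n(n-1) a_n at x^n.
5 x y'(x) contributes 5 n a_n at x^n.
-3 y(x) contributes -3 a_n at x^n.
Matching x^n: (n+2)(n+1) a_{n+2} + (-n(n-1) + 5 n - 3) a_n = 0.
Thus a_{n+2} = (n(n-1) - 5 n + 3) / ((n+1)(n+2)) * a_n.

Check with a_0 = 2, a_1 = 1 (apply the recurrence for n = 0, 1, 2, 3): a_0 = 2, a_1 = 1, a_2 = 3, a_3 = -1/3, a_4 = -5/4, a_5 = 1/10.

a_(n+2) = (n(n-1) - 5 n + 3) / ((n+1)(n+2)) * a_n; check: a_0 = 2, a_1 = 1, a_2 = 3, a_3 = -1/3, a_4 = -5/4, a_5 = 1/10


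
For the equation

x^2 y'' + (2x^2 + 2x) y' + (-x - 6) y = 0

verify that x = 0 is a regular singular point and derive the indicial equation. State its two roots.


Divide by x^2 to reach normal form y'' + P_1(x) y' + P_2(x) y = 0 with P_1(x) = 2 + 2/x and P_2(x) = -1/x - 6/x^2.
x = 0 is a singular point because the y'-coefficient 2 + 2/x has a pole at x = 0 and the y-coefficient -1/x - 6/x^2 has a pole at x = 0.
It is a regular singular point because x P_1(x) = p(x) = 2x + 2 and x^2 P_2(x) = q(x) = -x - 6 are polynomials, hence analytic at x = 0.
p(0) = 2,  q(0) = -6.
Indicial equation: r(r-1) + p(0) r + q(0) = 0, i.e. r^2 + (p(0) - 1) r + q(0) = 0, i.e. r^2 + 1 r - 6 = 0.
Discriminant: (1)^2 - 4(-6) = 25, so r = (-1 ± 5)/2.
Solving: r_1 = 2, r_2 = -3.

indicial: r^2 + 1 r - 6 = 0; roots r_1 = 2, r_2 = -3


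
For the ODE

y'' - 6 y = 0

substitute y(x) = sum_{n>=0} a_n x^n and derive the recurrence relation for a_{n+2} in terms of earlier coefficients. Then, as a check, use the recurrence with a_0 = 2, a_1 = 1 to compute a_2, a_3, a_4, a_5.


Substitute y = sum_n a_n x^n into y'' + (const) y = 0.
y''(x) = sum_{n>=0} (n+2)(n+1) a_{n+2} x^n.
The ODE becomes sum_n [(n+2)(n+1) a_{n+2} - 6 a_n] x^n = 0.
Setting each coefficient to zero gives the recurrence:
  (n+2)(n+1) a_{n+2} - 6 a_n = 0,
  a_{n+2} = 6 / ((n+1)(n+2)) a_n.

Check with a_0 = 2, a_1 = 1 (apply the recurrence for n = 0, 1, 2, 3): a_0 = 2, a_1 = 1, a_2 = 6, a_3 = 1, a_4 = 3, a_5 = 3/10.

a_{n+2} = 6/((n+1)(n+2)) * a_n; check: a_0 = 2, a_1 = 1, a_2 = 6, a_3 = 1, a_4 = 3, a_5 = 3/10


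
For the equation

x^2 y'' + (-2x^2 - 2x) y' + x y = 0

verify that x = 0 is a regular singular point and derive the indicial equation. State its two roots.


Divide by x^2 to reach normal form y'' + P_1(x) y' + P_2(x) y = 0 with P_1(x) = -2 - 2/x and P_2(x) = 1/x.
x = 0 is a singular point because the y'-coefficient -2 - 2/x has a pole at x = 0 and the y-coefficient 1/x has a pole at x = 0.
It is a regular singular point because x P_1(x) = p(x) = -2x - 2 and x^2 P_2(x) = q(x) = x are polynomials, hence analytic at x = 0.
p(0) = -2,  q(0) = 0.
Indicial equation: r(r-1) + p(0) r + q(0) = 0, i.e. r^2 + (p(0) - 1) r + q(0) = 0, i.e. r^2 - 3 r = 0.
Discriminant: (-3)^2 - 4(0) = 9, so r = (3 ± 3)/2.
Solving: r_1 = 3, r_2 = 0.

indicial: r^2 - 3 r = 0; roots r_1 = 3, r_2 = 0


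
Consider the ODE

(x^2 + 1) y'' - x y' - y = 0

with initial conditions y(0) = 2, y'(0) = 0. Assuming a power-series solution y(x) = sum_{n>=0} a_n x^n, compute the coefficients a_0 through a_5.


Ansatz: y(x) = sum_{n>=0} a_n x^n, so y'(x) = sum_{n>=1} n a_n x^(n-1) and y''(x) = sum_{n>=2} n(n-1) a_n x^(n-2).
Substitute into P(x) y'' + Q(x) y' + R(x) y = 0 with P(x) = x^2 + 1, Q(x) = -x, R(x) = -1, and match powers of x.
Initial conditions: a_0 = 2, a_1 = 0.
Setting the coefficient of each power of x to zero and solving order by order (substituting the coefficients already found):
  x^0: 2 a_2 - a_0 = 0  ->  2 a_2 = a_0 = 2  ->  a_2 = 1
  x^1: 6 a_3 - 2 a_1 = 0  ->  6 a_3 = 2 a_1 = 0  ->  a_3 = 0
  x^2: 12 a_4 - a_2 = 0  ->  12 a_4 = a_2 = 1  ->  a_4 = 1/12
  x^3: 20 a_5 + 2 a_3 = 0  ->  20 a_5 = -2 a_3 = 0  ->  a_5 = 0
Truncated series: y(x) = 2 + x^2 + (1/12) x^4 + O(x^6).

a_0 = 2; a_1 = 0; a_2 = 1; a_3 = 0; a_4 = 1/12; a_5 = 0


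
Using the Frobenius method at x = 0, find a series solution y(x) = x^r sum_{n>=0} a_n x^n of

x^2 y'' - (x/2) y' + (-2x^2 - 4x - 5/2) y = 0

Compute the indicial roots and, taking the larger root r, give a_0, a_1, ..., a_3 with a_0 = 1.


Write in Frobenius form y'' + (p(x)/x) y' + (q(x)/x^2) y = 0:
  p(x) = -1/2,  q(x) = -2x^2 - 4x - 5/2.
Indicial equation: r(r-1) + (-1/2) r + (-5/2) = 0 -> roots r_1 = 5/2, r_2 = -1.
Take r = r_1 = 5/2. Let y(x) = x^r sum_{n>=0} a_n x^n with a_0 = 1.
Substitute y = x^r sum a_n x^n and match x^{r+n}. The recurrence is
  D(n) a_n - 4 a_{n-1} - 2 a_{n-2} = 0,  where D(n) = (r+n)(r+n-1) + (-1/2)(r+n) + (-5/2).
  a_n = [4 a_{n-1} + 2 a_{n-2}] / D(n).
Since the indicial polynomial factors as (r - r_1)(r - r_2), D(n) = (r_1 + n - r_1)(r_1 + n - r_2) = n(n + 7/2).
Evaluating step by step (a_0 = 1):
  n = 1: D(1) = 1(1 + 7/2) = 9/2; numerator = 4(1) = 4; a_1 = (4)/(9/2) = 8/9
  n = 2: D(2) = 2(2 + 7/2) = 11; numerator = 4(8/9) + 2(1) = 50/9; a_2 = (50/9)/(11) = 50/99
  n = 3: D(3) = 3(3 + 7/2) = 39/2; numerator = 4(50/99) + 2(8/9) = 376/99; a_3 = (376/99)/(39/2) = 752/3861

r = 5/2; a_0 = 1; a_1 = 8/9; a_2 = 50/99; a_3 = 752/3861


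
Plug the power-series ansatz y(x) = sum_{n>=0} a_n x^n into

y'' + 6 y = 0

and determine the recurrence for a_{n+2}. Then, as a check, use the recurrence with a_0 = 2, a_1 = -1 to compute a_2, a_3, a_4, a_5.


Substitute y = sum_n a_n x^n into y'' + (const) y = 0.
y''(x) = sum_{n>=0} (n+2)(n+1) a_{n+2} x^n.
The ODE becomes sum_n [(n+2)(n+1) a_{n+2} + 6 a_n] x^n = 0.
Setting each coefficient to zero gives the recurrence:
  (n+2)(n+1) a_{n+2} + 6 a_n = 0,
  a_{n+2} = -6 / ((n+1)(n+2)) a_n.

Check with a_0 = 2, a_1 = -1 (apply the recurrence for n = 0, 1, 2, 3): a_0 = 2, a_1 = -1, a_2 = -6, a_3 = 1, a_4 = 3, a_5 = -3/10.

a_{n+2} = -6/((n+1)(n+2)) * a_n; check: a_0 = 2, a_1 = -1, a_2 = -6, a_3 = 1, a_4 = 3, a_5 = -3/10


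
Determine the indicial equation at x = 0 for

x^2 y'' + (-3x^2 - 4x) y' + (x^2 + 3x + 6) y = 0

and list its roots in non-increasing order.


Divide by x^2 to reach normal form y'' + P_1(x) y' + P_2(x) y = 0 with P_1(x) = -3 - 4/x and P_2(x) = 1 + 3/x + 6/x^2.
x = 0 is a singular point because the y'-coefficient -3 - 4/x has a pole at x = 0 and the y-coefficient 1 + 3/x + 6/x^2 has a pole at x = 0.
It is a regular singular point because x P_1(x) = p(x) = -3x - 4 and x^2 P_2(x) = q(x) = x^2 + 3x + 6 are polynomials, hence analytic at x = 0.
p(0) = -4,  q(0) = 6.
Indicial equation: r(r-1) + p(0) r + q(0) = 0, i.e. r^2 + (p(0) - 1) r + q(0) = 0, i.e. r^2 - 5 r + 6 = 0.
Discriminant: (-5)^2 - 4(6) = 1, so r = (5 ± 1)/2.
Solving: r_1 = 3, r_2 = 2.

indicial: r^2 - 5 r + 6 = 0; roots r_1 = 3, r_2 = 2
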